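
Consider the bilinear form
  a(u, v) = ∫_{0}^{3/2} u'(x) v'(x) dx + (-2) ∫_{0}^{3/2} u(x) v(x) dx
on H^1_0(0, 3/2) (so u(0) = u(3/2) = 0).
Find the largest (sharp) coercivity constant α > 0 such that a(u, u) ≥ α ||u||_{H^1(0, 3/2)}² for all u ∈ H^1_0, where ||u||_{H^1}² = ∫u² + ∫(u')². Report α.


α = 2*(-9 + 2*π^2)/(9 + 4*π^2)

Coercivity of a(·,·) on H^1_0(0, 3/2) means a(u, u) ≥ α ||u||_{H^1}² for every u ∈ H^1_0.
The interval has length L = 3/2, and Poincaré/coercivity depend only on L. Here a(u, u) = ∫(u')² + (-2)·∫u².
Here c = -2 < 0 with |c| < (π/L)² = 4*π^2/9, so coercivity still holds. The condition a(u,u) ≥ α||u||_{H^1}² reads (1−α)∫(u')² ≥ (α−c)∫u². Any admissible α is ≤ 1 (rapidly oscillating u have ∫u²/∫(u')² → 0), and α = 1 would force 0 ≥ (1−c)∫u², impossible since c < 1; so 1−α > 0. By the sharp Poincaré inequality on H^1_0 of an interval of length L, ∫(u')² ≥ (π/L)²∫u² with equality for the first sine mode sin(π(x−x₀)/L) (x₀ the left endpoint), so the inequality holds for all u iff (1−α)(π/L)² ≥ α − c, i.e. α ≤ ((π/L)² + c)/((π/L)² + 1) = (1 + c(L/π)²)/(1 + (L/π)²). (Direct route, valid since c ≤ 0: Poincaré gives c∫u² ≥ c(L/π)²∫(u')², so a(u,u) ≥ (1 + c(L/π)²)∫(u')², while ||u||_{H^1}² ≤ (1 + (L/π)²)∫(u')²; dividing yields the same α.) With (π/L)² = 4*π^2/9 and c = -2, the largest admissible constant is α = ((π/L)² + c)/((π/L)² + 1).
Simplifying, α = 2*(-9 + 2*π^2)/(9 + 4*π^2).


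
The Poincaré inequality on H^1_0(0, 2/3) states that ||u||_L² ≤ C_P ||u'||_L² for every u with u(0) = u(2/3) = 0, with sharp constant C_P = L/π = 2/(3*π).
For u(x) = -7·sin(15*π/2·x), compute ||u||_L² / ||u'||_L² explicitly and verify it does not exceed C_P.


||u||_L² / ||u'||_L² = 2/(15*π) < C_P = 2/(3*π).

u(x) = -7·sin(15*π/2·x), so u'(x) = -105*π*cos(15*π*x/2)/2.
Writing u(x) = A·sin(kπx/L) with A = -7 and k = 5, use ∫_0^L sin²(kπx/L) dx = L/2 and ∫_0^L cos²(kπx/L) dx = L/2.
u² = 49·sin²(15*π/2·x) and (u')² = 11025*π^2/4·cos²(15*π/2·x), and each of sin², cos² integrates to L/2 = 1/3 over (0, 2/3).
∫_0^2/3 u² dx = 49/3, so ||u||_L² = 7*sqrt(3)/3.
∫_0^2/3 (u')² dx = 3675*π^2/4, so ||u'||_L² = 35*sqrt(3)*π/2.
Ratio ||u||_L² / ||u'||_L² = 2/(15*π).
Sharp Poincaré constant on H^1_0(0, 2/3) is C_P = L/π = 2/(3*π), achieved by sin(3*π/2·x).
This is the k = 5 harmonic; the ratio L/(kπ) is strictly less than C_P = L/π, consistent with the sharp inequality ||u||_L² ≤ C_P ||u'||_L².


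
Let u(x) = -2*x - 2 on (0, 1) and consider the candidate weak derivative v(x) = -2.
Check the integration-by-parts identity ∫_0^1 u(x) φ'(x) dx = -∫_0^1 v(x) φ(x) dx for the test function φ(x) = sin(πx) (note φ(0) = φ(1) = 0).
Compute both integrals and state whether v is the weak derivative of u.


LHS = 4/π, RHS = 4/π. Yes, v = u' weakly.

u(x) = -2*x - 2, classical derivative u'(x) = -2.
φ(x) = sin(πx), so φ'(x) = π*cos(π*x).
Note φ(0) = φ(1) = 0, so the boundary term u·φ vanishes.
LHS = ∫_0^1 u(x) φ'(x) dx = ∫_0^1 (-2*π*x*cos(π*x) - 2*π*cos(π*x)) dx. Term by term:
  ∫_0^1 -2*π*cos(π*x) dx = 0;  ∫_0^1 -2*π*x*cos(π*x) dx = 4/π.
Sum: 0 + 4/π = 4/π.
So LHS = 4/π.
∫_0^1 v(x) φ(x) dx = ∫_0^1 (-2*sin(π*x)) dx. Term by term:
  ∫_0^1 -2*sin(π*x) dx = -4/π.
So RHS = -∫_0^1 v(x) φ(x) dx = 4/π.
LHS = RHS, so the identity holds for this test φ.
Moreover u is smooth here and v(x) = u'(x) = -2 pointwise, so the identity holds for every test function. Hence v is the weak derivative of u.


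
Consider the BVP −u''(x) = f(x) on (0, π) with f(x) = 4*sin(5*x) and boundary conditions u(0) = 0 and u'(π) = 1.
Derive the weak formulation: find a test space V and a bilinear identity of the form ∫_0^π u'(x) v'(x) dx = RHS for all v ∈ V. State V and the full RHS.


V = {v ∈ H^1(0, π) : v(0) = 0} (test functions vanish at x = 0 where u is specified); weak form: ∫_0^π u'v' dx = ∫_0^π (4*sin(5*x)) v dx + v(π) for all v ∈ V.

Multiply both sides by a test function v and integrate from 0 to π:
  ∫_0^π −u''(x) v(x) dx = ∫_0^π f(x) v(x) dx.
Integrate the LHS by parts once:
  ∫_0^π −u'' v dx = −[u'(x) v(x)]_0^π + ∫_0^π u'(x) v'(x) dx.
Thus ∫_0^π u'(x) v'(x) dx = ∫_0^π f(x) v(x) dx + [u'(x) v(x)]_0^π.
Choose V so that boundary terms are either known or forced to vanish.
Mixed BC: u(0) = 0 (Dirichlet) and u'(π) = 1 (Neumann). Define V = {v ∈ H^1(0, π) : v(0) = 0}. Then [u' v]_0^π = u'(π)·v(π) − u'(0)·0 = v(π).
Weak formulation: find u (satisfying any essential BC) such that ∫_0^π u'(x) v'(x) dx = ∫_0^π f v dx + v(π) for all v ∈ V (Dirichlet at 0 absorbed into V; Neumann datum at x = π contributes the boundary term).
Substituting f(x) = 4*sin(5*x), the right-hand side is ∫_0^π (4*sin(5*x)) v dx + v(π).


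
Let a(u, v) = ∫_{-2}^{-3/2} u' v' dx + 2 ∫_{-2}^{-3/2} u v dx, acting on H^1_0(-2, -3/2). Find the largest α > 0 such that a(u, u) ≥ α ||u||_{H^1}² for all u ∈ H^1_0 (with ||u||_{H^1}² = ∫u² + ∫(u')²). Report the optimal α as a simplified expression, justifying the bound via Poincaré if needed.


α = 1

Coercivity of a(·,·) on H^1_0(-2, -3/2) means a(u, u) ≥ α ||u||_{H^1}² for every u ∈ H^1_0.
The interval has length L = 1/2, and Poincaré/coercivity depend only on L. Here a(u, u) = ∫(u')² + (2)·∫u².
Here c = 2 ≥ 1, so a(u,u) = ∫(u')² + c∫u² ≥ ∫(u')² + ∫u² = ||u||_{H^1}², i.e. α = 1 works. No larger α is possible: a(u,u) ≥ α||u||_{H^1}² means (1−α)∫(u')² ≥ (α−c)∫u², and for the modes u_n = sin(nπ(x−x₀)/L) (x₀ the left endpoint) one has ∫u_n²/∫(u_n')² = (L/(nπ))² → 0, so a(u_n,u_n)/||u_n||_{H^1}² → 1. Hence the optimal constant is α = 1.
Therefore α = 1.


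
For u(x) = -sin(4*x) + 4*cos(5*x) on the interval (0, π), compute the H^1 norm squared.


||u||_{H^1(0,π)}^2 = 1664/9 + 433*π/2

u'(x) = -20*sin(5*x) - 4*cos(4*x).
Expand u² and (u')² and integrate term by term on (0, π), using: for integers n ≥ 1, ∫_0^π sin²(nx) dx = ∫_0^π cos²(nx) dx = π/2; for n ≠ n', ∫_0^π sin(nx)sin(n'x) dx = ∫_0^π cos(nx)cos(n'x) dx = 0; and by product-to-sum, ∫_0^π sin(nx)cos(n'x) dx = ½∫_0^π [sin((n+n')x) + sin((n−n')x)] dx, which is 0 when n+n' is even and 2n/(n²−n'²) when n+n' is odd (it need not vanish on (0, π)).
  u² squared terms: (-1)²·∫sin(4x)² dx = 1·π/2 = π/2;  (4)²·∫cos(5x)² dx = 16·π/2 = 8*π.
  u² cross terms: 2·(-1)·(4)·∫sin(4x)·cos(5x) dx = -8·(-8/9) = 64/9.
  So ∫_0^π u² dx = π/2 + 8*π + 64/9 = 64/9 + 17*π/2.
  (u')² squared terms: (-20)²·∫sin(5x)² dx = 400·π/2 = 200*π;  (-4)²·∫cos(4x)² dx = 16·π/2 = 8*π.
  (u')² cross terms: 2·(-20)·(-4)·∫sin(5x)·cos(4x) dx = 160·(10/9) = 1600/9.
  So ∫_0^π (u')² dx = 200*π + 8*π + 1600/9 = 1600/9 + 208*π.
||u||_{H^1}^2 = (64/9 + 17*π/2) + (1600/9 + 208*π) = 1664/9 + 433*π/2.


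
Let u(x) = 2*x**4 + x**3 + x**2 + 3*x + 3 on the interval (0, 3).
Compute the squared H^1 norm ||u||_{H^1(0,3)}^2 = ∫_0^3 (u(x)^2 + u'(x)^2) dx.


||u||_{H^1}^2 = 644211/14

The H^1 norm (squared) on an interval (0, L) is
  ||u||_{H^1}^2 = ∫_0^L u(x)^2 dx + ∫_0^L u'(x)^2 dx.
Compute u'(x) = 8*x**3 + 3*x**2 + 2*x + 3.
Then u(x)^2 = 4*x**8 + 4*x**7 + 5*x**6 + 14*x**5 + 19*x**4 + 12*x**3 + 15*x**2 + 18*x + 9 and u'(x)^2 = 64*x**6 + 48*x**5 + 41*x**4 + 60*x**3 + 22*x**2 + 12*x + 9.
Integrate each monomial from 0 to 3 using ∫_0^3 c·x^n dx = c·3^(n+1)/(n+1):
  ∫_0^3 u(x)^2 dx = ∫_0^3 (4*x^8 + 4*x^7 + 5*x^6 + 14*x^5 + 19*x^4 + 12*x^3 + 15*x^2 + 18*x + 9) dx. Term by term:
    ∫_0^3 4*x^8 dx = 8748;  ∫_0^3 4*x^7 dx = 6561/2;  ∫_0^3 5*x^6 dx = 10935/7;
    ∫_0^3 14*x^5 dx = 1701;  ∫_0^3 19*x^4 dx = 4617/5;  ∫_0^3 12*x^3 dx = 243;
    ∫_0^3 15*x^2 dx = 135;  ∫_0^3 18*x dx = 81;  ∫_0^3 9 dx = 27.
  Sum: 8748 + 6561/2 + 10935/7 + 1701 + 4617/5 + 243 + 135 + 81 + 27 = 1169073/70.
  ∫_0^3 u'(x)^2 dx = ∫_0^3 (64*x^6 + 48*x^5 + 41*x^4 + 60*x^3 + 22*x^2 + 12*x + 9) dx. Term by term:
    ∫_0^3 64*x^6 dx = 139968/7;  ∫_0^3 48*x^5 dx = 5832;  ∫_0^3 41*x^4 dx = 9963/5;
    ∫_0^3 60*x^3 dx = 1215;  ∫_0^3 22*x^2 dx = 198;  ∫_0^3 12*x dx = 54;
    ∫_0^3 9 dx = 27.
  Sum: 139968/7 + 5832 + 9963/5 + 1215 + 198 + 54 + 27 = 1025991/35.
Adding: ||u||_{H^1}^2 = 1169073/70 + 1025991/35 = 644211/14.


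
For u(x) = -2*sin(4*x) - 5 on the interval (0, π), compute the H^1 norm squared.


||u||_{H^1(0,π)}^2 = 59*π

u'(x) = -8*cos(4*x).
Expand u² and (u')² and integrate term by term on (0, π), using: for integers n ≥ 1, ∫_0^π sin²(nx) dx = ∫_0^π cos²(nx) dx = π/2; for n ≠ n', ∫_0^π sin(nx)sin(n'x) dx = ∫_0^π cos(nx)cos(n'x) dx = 0; and by product-to-sum, ∫_0^π sin(nx)cos(n'x) dx = ½∫_0^π [sin((n+n')x) + sin((n−n')x)] dx, which is 0 when n+n' is even and 2n/(n²−n'²) when n+n' is odd (it need not vanish on (0, π)). For the constant mode: ∫_0^π 1 dx = π, ∫_0^π cos(nx) dx = 0, ∫_0^π sin(nx) dx = (1−(−1)^n)/n.
  u² squared terms: (-5)²·∫1 dx = 25·π = 25*π;  (-2)²·∫sin(4x)² dx = 4·π/2 = 2*π.
  u² cross terms: 2·(-5)·(-2)·∫1·sin(4x) dx = 20·(0) = 0.
  So ∫_0^π u² dx = 25*π + 2*π + 0 = 27*π.
  (u')² squared terms: (-8)²·∫cos(4x)² dx = 64·π/2 = 32*π.
  So ∫_0^π (u')² dx = 32*π.
||u||_{H^1}^2 = (27*π) + (32*π) = 59*π.


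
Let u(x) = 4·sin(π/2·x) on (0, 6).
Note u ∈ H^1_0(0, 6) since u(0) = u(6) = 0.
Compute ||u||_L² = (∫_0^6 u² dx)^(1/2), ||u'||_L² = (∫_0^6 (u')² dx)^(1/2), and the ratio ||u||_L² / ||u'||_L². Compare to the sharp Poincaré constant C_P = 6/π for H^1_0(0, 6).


||u||_L² / ||u'||_L² = 2/π < C_P = 6/π.

u(x) = 4·sin(π/2·x), so u'(x) = 2*π*cos(π*x/2).
Writing u(x) = A·sin(kπx/L) with A = 4 and k = 3, use ∫_0^L sin²(kπx/L) dx = L/2 and ∫_0^L cos²(kπx/L) dx = L/2.
u² = 16·sin²(π/2·x) and (u')² = 4*π^2·cos²(π/2·x), and each of sin², cos² integrates to L/2 = 3 over (0, 6).
∫_0^6 u² dx = 48, so ||u||_L² = 4*sqrt(3).
∫_0^6 (u')² dx = 12*π^2, so ||u'||_L² = 2*sqrt(3)*π.
Ratio ||u||_L² / ||u'||_L² = 2/π.
Sharp Poincaré constant on H^1_0(0, 6) is C_P = L/π = 6/π, achieved by sin(π/6·x).
This is the k = 3 harmonic; the ratio L/(kπ) is strictly less than C_P = L/π, consistent with the sharp inequality ||u||_L² ≤ C_P ||u'||_L².


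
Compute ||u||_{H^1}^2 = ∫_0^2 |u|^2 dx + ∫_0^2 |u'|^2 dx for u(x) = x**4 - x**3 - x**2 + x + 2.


||u||_{H^1}^2 = 25486/315

The H^1 norm (squared) on an interval (0, L) is
  ||u||_{H^1}^2 = ∫_0^L u(x)^2 dx + ∫_0^L u'(x)^2 dx.
Compute u'(x) = 4*x**3 - 3*x**2 - 2*x + 1.
Then u(x)^2 = x**8 - 2*x**7 - x**6 + 4*x**5 + 3*x**4 - 6*x**3 - 3*x**2 + 4*x + 4 and u'(x)^2 = 16*x**6 - 24*x**5 - 7*x**4 + 20*x**3 - 2*x**2 - 4*x + 1.
Integrate each monomial from 0 to 2 using ∫_0^2 c·x^n dx = c·2^(n+1)/(n+1):
  ∫_0^2 u(x)^2 dx = ∫_0^2 (x^8 - 2*x^7 - x^6 + 4*x^5 + 3*x^4 - 6*x^3 - 3*x^2 + 4*x + 4) dx. Term by term:
    ∫_0^2 x^8 dx = 512/9;  ∫_0^2 -2*x^7 dx = -64;  ∫_0^2 -x^6 dx = -128/7;
    ∫_0^2 4*x^5 dx = 128/3;  ∫_0^2 3*x^4 dx = 96/5;  ∫_0^2 -6*x^3 dx = -24;
    ∫_0^2 -3*x^2 dx = -8;  ∫_0^2 4*x dx = 8;  ∫_0^2 4 dx = 8.
  Sum: 512/9 − 64 − 128/7 + 128/3 + 96/5 − 24 − 8 + 8 + 8 = 6448/315.
  ∫_0^2 u'(x)^2 dx = ∫_0^2 (16*x^6 - 24*x^5 - 7*x^4 + 20*x^3 - 2*x^2 - 4*x + 1) dx. Term by term:
    ∫_0^2 16*x^6 dx = 2048/7;  ∫_0^2 -24*x^5 dx = -256;  ∫_0^2 -7*x^4 dx = -224/5;
    ∫_0^2 20*x^3 dx = 80;  ∫_0^2 -2*x^2 dx = -16/3;  ∫_0^2 -4*x dx = -8;
    ∫_0^2 1 dx = 2.
  Sum: 2048/7 − 256 − 224/5 + 80 − 16/3 − 8 + 2 = 6346/105.
Adding: ||u||_{H^1}^2 = 6448/315 + 6346/105 = 25486/315.


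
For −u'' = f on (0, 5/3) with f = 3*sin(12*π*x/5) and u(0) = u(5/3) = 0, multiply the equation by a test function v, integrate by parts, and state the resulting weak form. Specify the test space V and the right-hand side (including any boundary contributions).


V = H^1_0(0, 5/3) (so v(0) = v(5/3) = 0); weak form: ∫_0^5/3 u'v' dx = ∫_0^5/3 (3*sin(12*π*x/5)) v dx for all v ∈ V.

Multiply both sides by a test function v and integrate from 0 to 5/3:
  ∫_0^5/3 −u''(x) v(x) dx = ∫_0^5/3 f(x) v(x) dx.
Integrate the LHS by parts once:
  ∫_0^5/3 −u'' v dx = −[u'(x) v(x)]_0^5/3 + ∫_0^5/3 u'(x) v'(x) dx.
Thus ∫_0^5/3 u'(x) v'(x) dx = ∫_0^5/3 f(x) v(x) dx + [u'(x) v(x)]_0^5/3.
Choose V so that boundary terms are either known or forced to vanish.
u is Dirichlet: u(0) = u(5/3) = 0. Let V = H^1_0(0, 5/3); then v(0) = v(5/3) = 0, and [u' v]_0^5/3 = 0.
Weak formulation: find u (satisfying any essential BC) such that ∫_0^5/3 u'(x) v'(x) dx = ∫_0^5/3 f v dx for all v ∈ V.
Substituting f(x) = 3*sin(12*π*x/5), the right-hand side is ∫_0^5/3 (3*sin(12*π*x/5)) v dx.


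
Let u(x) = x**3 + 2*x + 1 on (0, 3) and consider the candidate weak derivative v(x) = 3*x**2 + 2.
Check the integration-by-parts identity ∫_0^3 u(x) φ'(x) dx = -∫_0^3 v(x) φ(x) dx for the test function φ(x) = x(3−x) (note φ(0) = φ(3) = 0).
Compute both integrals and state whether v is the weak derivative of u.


LHS = -909/20, RHS = -909/20. Yes, v = u' weakly.

u(x) = x**3 + 2*x + 1, classical derivative u'(x) = 3*x**2 + 2.
φ(x) = x(3−x), so φ'(x) = 3 - 2*x.
Note φ(0) = φ(3) = 0, so the boundary term u·φ vanishes.
LHS = ∫_0^3 u(x) φ'(x) dx = ∫_0^3 (-2*x^4 + 3*x^3 - 4*x^2 + 4*x + 3) dx. Term by term:
  ∫_0^3 -2*x^4 dx = -486/5;  ∫_0^3 3*x^3 dx = 243/4;  ∫_0^3 -4*x^2 dx = -36;
  ∫_0^3 4*x dx = 18;  ∫_0^3 3 dx = 9.
Sum: -486/5 + 243/4 − 36 + 18 + 9 = -909/20.
So LHS = -909/20.
∫_0^3 v(x) φ(x) dx = ∫_0^3 (-3*x^4 + 9*x^3 - 2*x^2 + 6*x) dx. Term by term:
  ∫_0^3 -3*x^4 dx = -729/5;  ∫_0^3 9*x^3 dx = 729/4;  ∫_0^3 -2*x^2 dx = -18;
  ∫_0^3 6*x dx = 27.
Sum: -729/5 + 729/4 − 18 + 27 = 909/20.
So RHS = -∫_0^3 v(x) φ(x) dx = -909/20.
LHS = RHS, so the identity holds for this test φ.
Moreover u is smooth here and v(x) = u'(x) = 3*x**2 + 2 pointwise, so the identity holds for every test function. Hence v is the weak derivative of u.


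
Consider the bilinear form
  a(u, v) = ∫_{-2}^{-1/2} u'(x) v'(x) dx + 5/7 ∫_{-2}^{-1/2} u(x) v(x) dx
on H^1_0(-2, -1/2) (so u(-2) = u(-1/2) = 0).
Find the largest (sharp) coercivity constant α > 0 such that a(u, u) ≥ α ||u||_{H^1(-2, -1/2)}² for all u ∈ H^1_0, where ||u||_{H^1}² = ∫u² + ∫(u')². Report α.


α = (45 + 28*π^2)/(7*(9 + 4*π^2))

Coercivity of a(·,·) on H^1_0(-2, -1/2) means a(u, u) ≥ α ||u||_{H^1}² for every u ∈ H^1_0.
The interval has length L = 3/2, and Poincaré/coercivity depend only on L. Here a(u, u) = ∫(u')² + (5/7)·∫u².
Here 0 < c = 5/7 < 1. The condition a(u,u) ≥ α||u||_{H^1}² reads (1−α)∫(u')² ≥ (α−c)∫u². Any admissible α is ≤ 1 (rapidly oscillating u have ∫u²/∫(u')² → 0), and α = 1 would force 0 ≥ (1−c)∫u², impossible since c < 1; so 1−α > 0. By the sharp Poincaré inequality on H^1_0 of an interval of length L, ∫(u')² ≥ (π/L)²∫u² with equality for the first sine mode sin(π(x−x₀)/L) (x₀ the left endpoint), so the inequality holds for all u iff (1−α)(π/L)² ≥ α − c, i.e. α ≤ ((π/L)² + c)/((π/L)² + 1) = (1 + c(L/π)²)/(1 + (L/π)²). With (π/L)² = 4*π^2/9 and c = 5/7, the largest admissible constant is α = ((π/L)² + c)/((π/L)² + 1).
Simplifying, α = (45 + 28*π^2)/(7*(9 + 4*π^2)).


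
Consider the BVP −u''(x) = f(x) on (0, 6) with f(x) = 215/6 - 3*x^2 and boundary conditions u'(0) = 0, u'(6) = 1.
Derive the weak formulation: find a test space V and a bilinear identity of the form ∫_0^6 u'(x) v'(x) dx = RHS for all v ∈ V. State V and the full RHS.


V = H^1(0, 6) (v unrestricted at boundary; u is determined up to an additive constant); weak form: ∫_0^6 u'v' dx = ∫_0^6 (215/6 - 3*x^2) v dx + v(6) for all v ∈ V.

Multiply both sides by a test function v and integrate from 0 to 6:
  ∫_0^6 −u''(x) v(x) dx = ∫_0^6 f(x) v(x) dx.
Integrate the LHS by parts once:
  ∫_0^6 −u'' v dx = −[u'(x) v(x)]_0^6 + ∫_0^6 u'(x) v'(x) dx.
Thus ∫_0^6 u'(x) v'(x) dx = ∫_0^6 f(x) v(x) dx + [u'(x) v(x)]_0^6.
Choose V so that boundary terms are either known or forced to vanish.
u has inhomogeneous Neumann u'(0) = 0, u'(6) = 1. [u' v]_0^6 = (1)·v(6) − (0)·v(0) = v(6). Take V = H^1(0, 6); boundary term becomes part of RHS.
Weak formulation: find u (satisfying any essential BC) such that ∫_0^6 u'(x) v'(x) dx = ∫_0^6 f v dx + v(6) for all v ∈ V (Neumann data are natural BCs: they enter the RHS as boundary terms).
Substituting f(x) = 215/6 - 3*x^2, the right-hand side is ∫_0^6 (215/6 - 3*x^2) v dx + v(6).
Compatibility check (pure Neumann): taking v ≡ 1 ∈ V gives 0 = ∫_0^6 f dx + (1) − (0), i.e. ∫_0^6 f dx must equal u'(0) − u'(6) = -1. Indeed ∫_0^6 (215/6 - 3*x^2) dx = -1, so the data are compatible. The solution is then unique only up to an additive constant (fix it e.g. by requiring ∫_0^6 u dx = 0).


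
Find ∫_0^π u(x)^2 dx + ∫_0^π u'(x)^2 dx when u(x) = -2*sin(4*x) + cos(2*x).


||u||_{H^1(0,π)}^2 = 73*π/2

u'(x) = -2*sin(2*x) - 8*cos(4*x).
Expand u² and (u')² and integrate term by term on (0, π), using: for integers n ≥ 1, ∫_0^π sin²(nx) dx = ∫_0^π cos²(nx) dx = π/2; for n ≠ n', ∫_0^π sin(nx)sin(n'x) dx = ∫_0^π cos(nx)cos(n'x) dx = 0; and by product-to-sum, ∫_0^π sin(nx)cos(n'x) dx = ½∫_0^π [sin((n+n')x) + sin((n−n')x)] dx, which is 0 when n+n' is even and 2n/(n²−n'²) when n+n' is odd (it need not vanish on (0, π)).
  u² squared terms: (-2)²·∫sin(4x)² dx = 4·π/2 = 2*π;  (1)²·∫cos(2x)² dx = 1·π/2 = π/2.
  u² cross terms: 2·(-2)·(1)·∫sin(4x)·cos(2x) dx = -4·(0) = 0.
  So ∫_0^π u² dx = 2*π + π/2 + 0 = 5*π/2.
  (u')² squared terms: (-8)²·∫cos(4x)² dx = 64·π/2 = 32*π;  (-2)²·∫sin(2x)² dx = 4·π/2 = 2*π.
  (u')² cross terms: 2·(-8)·(-2)·∫cos(4x)·sin(2x) dx = 32·(0) = 0.
  So ∫_0^π (u')² dx = 32*π + 2*π + 0 = 34*π.
||u||_{H^1}^2 = (5*π/2) + (34*π) = 73*π/2.


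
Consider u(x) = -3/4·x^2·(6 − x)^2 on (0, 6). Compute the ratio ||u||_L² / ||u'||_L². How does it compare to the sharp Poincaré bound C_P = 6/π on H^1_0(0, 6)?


||u||_L² / ||u'||_L² = sqrt(3) < C_P = 6/π.

u(x) = -3/4·x^2·(6 − x)^2, so u'(x) = 3*x*(-x^2 + 9*x - 18).
u(x) = -3/4·x^2·(6 − x)^2 vanishes at x = 0 and x = 6, so u ∈ H^1_0(0, 6). Differentiate via the product rule and integrate the resulting polynomials term by term.
  ∫_0^6 u² dx = ∫_0^6 (9*x^8/16 - 27*x^7/2 + 243*x^6/2 - 486*x^5 + 729*x^4) dx. Term by term:
    ∫_0^6 9*x^8/16 dx = 629856;  ∫_0^6 -27*x^7/2 dx = -2834352;  ∫_0^6 243*x^6/2 dx = 34012224/7;
    ∫_0^6 -486*x^5 dx = -3779136;  ∫_0^6 729*x^4 dx = 5668704/5.
  Sum: 629856 − 2834352 + 34012224/7 − 3779136 + 5668704/5 = 314928/35.
  ∫_0^6 (u')² dx = ∫_0^6 (9*x^6 - 162*x^5 + 1053*x^4 - 2916*x^3 + 2916*x^2) dx. Term by term:
    ∫_0^6 9*x^6 dx = 2519424/7;  ∫_0^6 -162*x^5 dx = -1259712;  ∫_0^6 1053*x^4 dx = 8188128/5;
    ∫_0^6 -2916*x^3 dx = -944784;  ∫_0^6 2916*x^2 dx = 209952.
  Sum: 2519424/7 − 1259712 + 8188128/5 − 944784 + 209952 = 104976/35.
∫_0^6 u² dx = 314928/35, so ||u||_L² = 324*sqrt(105)/35.
∫_0^6 (u')² dx = 104976/35, so ||u'||_L² = 324*sqrt(35)/35.
Ratio ||u||_L² / ||u'||_L² = sqrt(3).
Sharp Poincaré constant on H^1_0(0, 6) is C_P = L/π = 6/π, achieved by sin(π/6·x).
A polynomial bump cannot attain the sharp Poincaré constant (only the first sine eigenfunction does), so the ratio is strictly less than C_P, consistent with ||u||_L² ≤ C_P ||u'||_L².


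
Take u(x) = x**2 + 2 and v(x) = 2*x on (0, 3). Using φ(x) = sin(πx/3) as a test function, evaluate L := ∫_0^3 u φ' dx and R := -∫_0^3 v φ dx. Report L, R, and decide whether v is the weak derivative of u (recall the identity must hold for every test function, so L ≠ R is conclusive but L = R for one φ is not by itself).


LHS = -18/π, RHS = -18/π. Yes, v = u' weakly.

u(x) = x**2 + 2, classical derivative u'(x) = 2*x.
φ(x) = sin(πx/3), so φ'(x) = π*cos(π*x/3)/3.
Note φ(0) = φ(3) = 0, so the boundary term u·φ vanishes.
LHS = ∫_0^3 u(x) φ'(x) dx = ∫_0^3 (π*x^2*cos(π*x/3)/3 + 2*π*cos(π*x/3)/3) dx. Term by term:
  ∫_0^3 2*π*cos(π*x/3)/3 dx = 0;  ∫_0^3 π*x^2*cos(π*x/3)/3 dx = -18/π.
Sum: 0 − 18/π = -18/π.
So LHS = -18/π.
∫_0^3 v(x) φ(x) dx = ∫_0^3 (2*x*sin(π*x/3)) dx. Term by term:
  ∫_0^3 2*x*sin(π*x/3) dx = 18/π.
So RHS = -∫_0^3 v(x) φ(x) dx = -18/π.
LHS = RHS, so the identity holds for this test φ.
Moreover u is smooth here and v(x) = u'(x) = 2*x pointwise, so the identity holds for every test function. Hence v is the weak derivative of u.


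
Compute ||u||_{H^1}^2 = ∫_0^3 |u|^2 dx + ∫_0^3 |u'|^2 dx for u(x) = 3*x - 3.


||u||_{H^1}^2 = 54

The H^1 norm (squared) on an interval (0, L) is
  ||u||_{H^1}^2 = ∫_0^L u(x)^2 dx + ∫_0^L u'(x)^2 dx.
Compute u'(x) = 3.
Then u(x)^2 = 9*x**2 - 18*x + 9 and u'(x)^2 = 9.
Integrate each monomial from 0 to 3 using ∫_0^3 c·x^n dx = c·3^(n+1)/(n+1):
  ∫_0^3 u(x)^2 dx = ∫_0^3 (9*x^2 - 18*x + 9) dx. Term by term:
    ∫_0^3 9*x^2 dx = 81;  ∫_0^3 -18*x dx = -81;  ∫_0^3 9 dx = 27.
  Sum: 81 − 81 + 27 = 27.
  ∫_0^3 u'(x)^2 dx = ∫_0^3 (9) dx. Term by term:
    ∫_0^3 9 dx = 27.
Adding: ||u||_{H^1}^2 = 27 + 27 = 54.


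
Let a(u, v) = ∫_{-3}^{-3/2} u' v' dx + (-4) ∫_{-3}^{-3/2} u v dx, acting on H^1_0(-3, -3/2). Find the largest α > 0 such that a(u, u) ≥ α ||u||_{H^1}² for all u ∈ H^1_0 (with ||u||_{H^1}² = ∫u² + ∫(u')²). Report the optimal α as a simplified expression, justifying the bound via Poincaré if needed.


α = 4*(-9 + π^2)/(9 + 4*π^2)

Coercivity of a(·,·) on H^1_0(-3, -3/2) means a(u, u) ≥ α ||u||_{H^1}² for every u ∈ H^1_0.
The interval has length L = 3/2, and Poincaré/coercivity depend only on L. Here a(u, u) = ∫(u')² + (-4)·∫u².
Here c = -4 < 0 with |c| < (π/L)² = 4*π^2/9, so coercivity still holds. The condition a(u,u) ≥ α||u||_{H^1}² reads (1−α)∫(u')² ≥ (α−c)∫u². Any admissible α is ≤ 1 (rapidly oscillating u have ∫u²/∫(u')² → 0), and α = 1 would force 0 ≥ (1−c)∫u², impossible since c < 1; so 1−α > 0. By the sharp Poincaré inequality on H^1_0 of an interval of length L, ∫(u')² ≥ (π/L)²∫u² with equality for the first sine mode sin(π(x−x₀)/L) (x₀ the left endpoint), so the inequality holds for all u iff (1−α)(π/L)² ≥ α − c, i.e. α ≤ ((π/L)² + c)/((π/L)² + 1) = (1 + c(L/π)²)/(1 + (L/π)²). (Direct route, valid since c ≤ 0: Poincaré gives c∫u² ≥ c(L/π)²∫(u')², so a(u,u) ≥ (1 + c(L/π)²)∫(u')², while ||u||_{H^1}² ≤ (1 + (L/π)²)∫(u')²; dividing yields the same α.) With (π/L)² = 4*π^2/9 and c = -4, the largest admissible constant is α = ((π/L)² + c)/((π/L)² + 1).
Simplifying, α = 4*(-9 + π^2)/(9 + 4*π^2).


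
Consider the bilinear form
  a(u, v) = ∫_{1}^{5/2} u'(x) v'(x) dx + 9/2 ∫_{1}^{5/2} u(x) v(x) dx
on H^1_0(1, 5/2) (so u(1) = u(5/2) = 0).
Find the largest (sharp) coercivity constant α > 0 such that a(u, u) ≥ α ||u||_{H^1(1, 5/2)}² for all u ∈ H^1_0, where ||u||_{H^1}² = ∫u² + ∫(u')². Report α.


α = 1

Coercivity of a(·,·) on H^1_0(1, 5/2) means a(u, u) ≥ α ||u||_{H^1}² for every u ∈ H^1_0.
The interval has length L = 3/2, and Poincaré/coercivity depend only on L. Here a(u, u) = ∫(u')² + (9/2)·∫u².
Here c = 9/2 ≥ 1, so a(u,u) = ∫(u')² + c∫u² ≥ ∫(u')² + ∫u² = ||u||_{H^1}², i.e. α = 1 works. No larger α is possible: a(u,u) ≥ α||u||_{H^1}² means (1−α)∫(u')² ≥ (α−c)∫u², and for the modes u_n = sin(nπ(x−x₀)/L) (x₀ the left endpoint) one has ∫u_n²/∫(u_n')² = (L/(nπ))² → 0, so a(u_n,u_n)/||u_n||_{H^1}² → 1. Hence the optimal constant is α = 1.
Therefore α = 1.


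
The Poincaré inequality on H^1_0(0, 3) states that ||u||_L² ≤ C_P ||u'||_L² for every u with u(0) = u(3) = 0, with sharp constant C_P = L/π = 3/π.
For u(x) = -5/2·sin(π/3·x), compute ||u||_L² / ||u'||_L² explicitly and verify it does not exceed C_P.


||u||_L² / ||u'||_L² = 3/π = C_P.

u(x) = -5/2·sin(π/3·x), so u'(x) = -5*π*cos(π*x/3)/6.
Writing u(x) = A·sin(kπx/L) with A = -5/2 and k = 1, use ∫_0^L sin²(kπx/L) dx = L/2 and ∫_0^L cos²(kπx/L) dx = L/2.
u² = 25/4·sin²(π/3·x) and (u')² = 25*π^2/36·cos²(π/3·x), and each of sin², cos² integrates to L/2 = 3/2 over (0, 3).
∫_0^3 u² dx = 75/8, so ||u||_L² = 5*sqrt(6)/4.
∫_0^3 (u')² dx = 25*π^2/24, so ||u'||_L² = 5*sqrt(6)*π/12.
Ratio ||u||_L² / ||u'||_L² = 3/π.
Sharp Poincaré constant on H^1_0(0, 3) is C_P = L/π = 3/π, achieved by sin(π/3·x).
This is the k = 1 eigenfunction (up to amplitude), so the ratio equals the sharp Poincaré constant exactly.


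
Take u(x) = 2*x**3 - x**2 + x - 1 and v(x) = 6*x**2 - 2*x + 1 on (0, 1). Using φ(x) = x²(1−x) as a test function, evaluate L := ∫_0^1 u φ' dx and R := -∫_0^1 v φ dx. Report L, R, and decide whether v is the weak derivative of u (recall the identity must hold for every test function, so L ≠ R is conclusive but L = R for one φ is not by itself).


LHS = -11/60, RHS = -11/60. Yes, v = u' weakly.

u(x) = 2*x**3 - x**2 + x - 1, classical derivative u'(x) = 6*x**2 - 2*x + 1.
φ(x) = x²(1−x), so φ'(x) = x*(2 - 3*x).
Note φ(0) = φ(1) = 0, so the boundary term u·φ vanishes.
LHS = ∫_0^1 u(x) φ'(x) dx = ∫_0^1 (-6*x^5 + 7*x^4 - 5*x^3 + 5*x^2 - 2*x) dx. Term by term:
  ∫_0^1 -6*x^5 dx = -1;  ∫_0^1 7*x^4 dx = 7/5;  ∫_0^1 -5*x^3 dx = -5/4;
  ∫_0^1 5*x^2 dx = 5/3;  ∫_0^1 -2*x dx = -1.
Sum: -1 + 7/5 − 5/4 + 5/3 − 1 = -11/60.
So LHS = -11/60.
∫_0^1 v(x) φ(x) dx = ∫_0^1 (-6*x^5 + 8*x^4 - 3*x^3 + x^2) dx. Term by term:
  ∫_0^1 -6*x^5 dx = -1;  ∫_0^1 8*x^4 dx = 8/5;  ∫_0^1 -3*x^3 dx = -3/4;
  ∫_0^1 x^2 dx = 1/3.
Sum: -1 + 8/5 − 3/4 + 1/3 = 11/60.
So RHS = -∫_0^1 v(x) φ(x) dx = -11/60.
LHS = RHS, so the identity holds for this test φ.
Moreover u is smooth here and v(x) = u'(x) = 6*x**2 - 2*x + 1 pointwise, so the identity holds for every test function. Hence v is the weak derivative of u.


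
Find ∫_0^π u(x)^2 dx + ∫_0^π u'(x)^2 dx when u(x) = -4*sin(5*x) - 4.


||u||_{H^1(0,π)}^2 = 64/5 + 224*π

u'(x) = -20*cos(5*x).
Expand u² and (u')² and integrate term by term on (0, π), using: for integers n ≥ 1, ∫_0^π sin²(nx) dx = ∫_0^π cos²(nx) dx = π/2; for n ≠ n', ∫_0^π sin(nx)sin(n'x) dx = ∫_0^π cos(nx)cos(n'x) dx = 0; and by product-to-sum, ∫_0^π sin(nx)cos(n'x) dx = ½∫_0^π [sin((n+n')x) + sin((n−n')x)] dx, which is 0 when n+n' is even and 2n/(n²−n'²) when n+n' is odd (it need not vanish on (0, π)). For the constant mode: ∫_0^π 1 dx = π, ∫_0^π cos(nx) dx = 0, ∫_0^π sin(nx) dx = (1−(−1)^n)/n.
  u² squared terms: (-4)²·∫1 dx = 16·π = 16*π;  (-4)²·∫sin(5x)² dx = 16·π/2 = 8*π.
  u² cross terms: 2·(-4)·(-4)·∫1·sin(5x) dx = 32·(2/5) = 64/5.
  So ∫_0^π u² dx = 16*π + 8*π + 64/5 = 64/5 + 24*π.
  (u')² squared terms: (-20)²·∫cos(5x)² dx = 400·π/2 = 200*π.
  So ∫_0^π (u')² dx = 200*π.
||u||_{H^1}^2 = (64/5 + 24*π) + (200*π) = 64/5 + 224*π.


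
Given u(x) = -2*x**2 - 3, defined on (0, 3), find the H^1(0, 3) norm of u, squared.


||u||_{H^1}^2 = 2367/5

The H^1 norm (squared) on an interval (0, L) is
  ||u||_{H^1}^2 = ∫_0^L u(x)^2 dx + ∫_0^L u'(x)^2 dx.
Compute u'(x) = -4*x.
Then u(x)^2 = 4*x**4 + 12*x**2 + 9 and u'(x)^2 = 16*x**2.
Integrate each monomial from 0 to 3 using ∫_0^3 c·x^n dx = c·3^(n+1)/(n+1):
  ∫_0^3 u(x)^2 dx = ∫_0^3 (4*x^4 + 12*x^2 + 9) dx. Term by term:
    ∫_0^3 4*x^4 dx = 972/5;  ∫_0^3 12*x^2 dx = 108;  ∫_0^3 9 dx = 27.
  Sum: 972/5 + 108 + 27 = 1647/5.
  ∫_0^3 u'(x)^2 dx = ∫_0^3 (16*x^2) dx. Term by term:
    ∫_0^3 16*x^2 dx = 144.
Adding: ||u||_{H^1}^2 = 1647/5 + 144 = 2367/5.


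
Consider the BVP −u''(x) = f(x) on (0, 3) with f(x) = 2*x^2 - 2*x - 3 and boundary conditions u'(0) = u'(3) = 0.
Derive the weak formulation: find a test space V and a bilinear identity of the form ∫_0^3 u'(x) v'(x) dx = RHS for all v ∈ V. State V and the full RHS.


V = H^1(0, 3) (no boundary constraint on v; u is determined up to an additive constant); weak form: ∫_0^3 u'v' dx = ∫_0^3 (2*x^2 - 2*x - 3) v dx for all v ∈ V.

Multiply both sides by a test function v and integrate from 0 to 3:
  ∫_0^3 −u''(x) v(x) dx = ∫_0^3 f(x) v(x) dx.
Integrate the LHS by parts once:
  ∫_0^3 −u'' v dx = −[u'(x) v(x)]_0^3 + ∫_0^3 u'(x) v'(x) dx.
Thus ∫_0^3 u'(x) v'(x) dx = ∫_0^3 f(x) v(x) dx + [u'(x) v(x)]_0^3.
Choose V so that boundary terms are either known or forced to vanish.
u has homogeneous Neumann: u'(0) = u'(3) = 0. So [u' v]_0^3 = 0·v(3) − 0·v(0) = 0 for any v; take V = H^1(0, 3).
Weak formulation: find u (satisfying any essential BC) such that ∫_0^3 u'(x) v'(x) dx = ∫_0^3 f v dx for all v ∈ V (homogeneous Neumann, so boundary terms vanish).
Substituting f(x) = 2*x^2 - 2*x - 3, the right-hand side is ∫_0^3 (2*x^2 - 2*x - 3) v dx.
Compatibility check (pure Neumann): taking v ≡ 1 ∈ V gives 0 = ∫_0^3 f dx + (0) − (0), i.e. ∫_0^3 f dx must equal u'(0) − u'(3) = 0. Indeed ∫_0^3 (2*x^2 - 2*x - 3) dx = 0, so the data are compatible. The solution is then unique only up to an additive constant (fix it e.g. by requiring ∫_0^3 u dx = 0).


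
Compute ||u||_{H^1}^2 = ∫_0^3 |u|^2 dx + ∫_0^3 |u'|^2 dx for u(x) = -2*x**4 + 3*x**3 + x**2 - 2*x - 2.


||u||_{H^1}^2 = 538557/70

The H^1 norm (squared) on an interval (0, L) is
  ||u||_{H^1}^2 = ∫_0^L u(x)^2 dx + ∫_0^L u'(x)^2 dx.
Compute u'(x) = -8*x**3 + 9*x**2 + 2*x - 2.
Then u(x)^2 = 4*x**8 - 12*x**7 + 5*x**6 + 14*x**5 - 3*x**4 - 16*x**3 + 8*x + 4 and u'(x)^2 = 64*x**6 - 144*x**5 + 49*x**4 + 68*x**3 - 32*x**2 - 8*x + 4.
Integrate each monomial from 0 to 3 using ∫_0^3 c·x^n dx = c·3^(n+1)/(n+1):
  ∫_0^3 u(x)^2 dx = ∫_0^3 (4*x^8 - 12*x^7 + 5*x^6 + 14*x^5 - 3*x^4 - 16*x^3 + 8*x + 4) dx. Term by term:
    ∫_0^3 4*x^8 dx = 8748;  ∫_0^3 -12*x^7 dx = -19683/2;  ∫_0^3 5*x^6 dx = 10935/7;
    ∫_0^3 14*x^5 dx = 1701;  ∫_0^3 -3*x^4 dx = -729/5;  ∫_0^3 -16*x^3 dx = -324;
    ∫_0^3 8*x dx = 36;  ∫_0^3 4 dx = 12.
  Sum: 8748 − 19683/2 + 10935/7 + 1701 − 729/5 − 324 + 36 + 12 = 122349/70.
  ∫_0^3 u'(x)^2 dx = ∫_0^3 (64*x^6 - 144*x^5 + 49*x^4 + 68*x^3 - 32*x^2 - 8*x + 4) dx. Term by term:
    ∫_0^3 64*x^6 dx = 139968/7;  ∫_0^3 -144*x^5 dx = -17496;  ∫_0^3 49*x^4 dx = 11907/5;
    ∫_0^3 68*x^3 dx = 1377;  ∫_0^3 -32*x^2 dx = -288;  ∫_0^3 -8*x dx = -36;
    ∫_0^3 4 dx = 12.
  Sum: 139968/7 − 17496 + 11907/5 + 1377 − 288 − 36 + 12 = 208104/35.
Adding: ||u||_{H^1}^2 = 122349/70 + 208104/35 = 538557/70.


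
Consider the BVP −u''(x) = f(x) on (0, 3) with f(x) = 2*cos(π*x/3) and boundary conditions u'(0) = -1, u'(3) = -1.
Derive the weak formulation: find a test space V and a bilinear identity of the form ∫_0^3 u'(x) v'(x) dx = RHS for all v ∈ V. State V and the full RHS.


V = H^1(0, 3) (v unrestricted at boundary; u is determined up to an additive constant); weak form: ∫_0^3 u'v' dx = ∫_0^3 (2*cos(π*x/3)) v dx − v(3) + v(0) for all v ∈ V.

Multiply both sides by a test function v and integrate from 0 to 3:
  ∫_0^3 −u''(x) v(x) dx = ∫_0^3 f(x) v(x) dx.
Integrate the LHS by parts once:
  ∫_0^3 −u'' v dx = −[u'(x) v(x)]_0^3 + ∫_0^3 u'(x) v'(x) dx.
Thus ∫_0^3 u'(x) v'(x) dx = ∫_0^3 f(x) v(x) dx + [u'(x) v(x)]_0^3.
Choose V so that boundary terms are either known or forced to vanish.
u has inhomogeneous Neumann u'(0) = -1, u'(3) = -1. [u' v]_0^3 = (-1)·v(3) − (-1)·v(0) = − v(3) + v(0). Take V = H^1(0, 3); boundary term becomes part of RHS.
Weak formulation: find u (satisfying any essential BC) such that ∫_0^3 u'(x) v'(x) dx = ∫_0^3 f v dx − v(3) + v(0) for all v ∈ V (Neumann data are natural BCs: they enter the RHS as boundary terms).
Substituting f(x) = 2*cos(π*x/3), the right-hand side is ∫_0^3 (2*cos(π*x/3)) v dx − v(3) + v(0).
Compatibility check (pure Neumann): taking v ≡ 1 ∈ V gives 0 = ∫_0^3 f dx + (-1) − (-1), i.e. ∫_0^3 f dx must equal u'(0) − u'(3) = 0. Indeed ∫_0^3 (2*cos(π*x/3)) dx = 0, so the data are compatible. The solution is then unique only up to an additive constant (fix it e.g. by requiring ∫_0^3 u dx = 0).


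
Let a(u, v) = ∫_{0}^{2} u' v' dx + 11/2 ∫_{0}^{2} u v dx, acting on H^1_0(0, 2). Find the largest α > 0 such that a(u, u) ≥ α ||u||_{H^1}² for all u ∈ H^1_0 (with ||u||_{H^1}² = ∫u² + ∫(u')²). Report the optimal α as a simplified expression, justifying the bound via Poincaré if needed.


α = 1

Coercivity of a(·,·) on H^1_0(0, 2) means a(u, u) ≥ α ||u||_{H^1}² for every u ∈ H^1_0.
The interval has length L = 2, and Poincaré/coercivity depend only on L. Here a(u, u) = ∫(u')² + (11/2)·∫u².
Here c = 11/2 ≥ 1, so a(u,u) = ∫(u')² + c∫u² ≥ ∫(u')² + ∫u² = ||u||_{H^1}², i.e. α = 1 works. No larger α is possible: a(u,u) ≥ α||u||_{H^1}² means (1−α)∫(u')² ≥ (α−c)∫u², and for the modes u_n = sin(nπ(x−x₀)/L) (x₀ the left endpoint) one has ∫u_n²/∫(u_n')² = (L/(nπ))² → 0, so a(u_n,u_n)/||u_n||_{H^1}² → 1. Hence the optimal constant is α = 1.
Therefore α = 1.


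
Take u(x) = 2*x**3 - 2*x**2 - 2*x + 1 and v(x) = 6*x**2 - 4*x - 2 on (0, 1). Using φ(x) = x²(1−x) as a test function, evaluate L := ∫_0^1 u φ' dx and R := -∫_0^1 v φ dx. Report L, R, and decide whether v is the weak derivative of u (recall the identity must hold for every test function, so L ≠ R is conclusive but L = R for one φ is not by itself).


LHS = 1/6, RHS = 1/6. Yes, v = u' weakly.

u(x) = 2*x**3 - 2*x**2 - 2*x + 1, classical derivative u'(x) = 6*x**2 - 4*x - 2.
φ(x) = x²(1−x), so φ'(x) = x*(2 - 3*x).
Note φ(0) = φ(1) = 0, so the boundary term u·φ vanishes.
LHS = ∫_0^1 u(x) φ'(x) dx = ∫_0^1 (-6*x^5 + 10*x^4 + 2*x^3 - 7*x^2 + 2*x) dx. Term by term:
  ∫_0^1 -6*x^5 dx = -1;  ∫_0^1 10*x^4 dx = 2;  ∫_0^1 2*x^3 dx = 1/2;
  ∫_0^1 -7*x^2 dx = -7/3;  ∫_0^1 2*x dx = 1.
Sum: -1 + 2 + 1/2 − 7/3 + 1 = 1/6.
So LHS = 1/6.
∫_0^1 v(x) φ(x) dx = ∫_0^1 (-6*x^5 + 10*x^4 - 2*x^3 - 2*x^2) dx. Term by term:
  ∫_0^1 -6*x^5 dx = -1;  ∫_0^1 10*x^4 dx = 2;  ∫_0^1 -2*x^3 dx = -1/2;
  ∫_0^1 -2*x^2 dx = -2/3.
Sum: -1 + 2 − 1/2 − 2/3 = -1/6.
So RHS = -∫_0^1 v(x) φ(x) dx = 1/6.
LHS = RHS, so the identity holds for this test φ.
Moreover u is smooth here and v(x) = u'(x) = 6*x**2 - 4*x - 2 pointwise, so the identity holds for every test function. Hence v is the weak derivative of u.


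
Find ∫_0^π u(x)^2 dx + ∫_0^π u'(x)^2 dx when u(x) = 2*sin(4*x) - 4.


||u||_{H^1(0,π)}^2 = 50*π

u'(x) = 8*cos(4*x).
Expand u² and (u')² and integrate term by term on (0, π), using: for integers n ≥ 1, ∫_0^π sin²(nx) dx = ∫_0^π cos²(nx) dx = π/2; for n ≠ n', ∫_0^π sin(nx)sin(n'x) dx = ∫_0^π cos(nx)cos(n'x) dx = 0; and by product-to-sum, ∫_0^π sin(nx)cos(n'x) dx = ½∫_0^π [sin((n+n')x) + sin((n−n')x)] dx, which is 0 when n+n' is even and 2n/(n²−n'²) when n+n' is odd (it need not vanish on (0, π)). For the constant mode: ∫_0^π 1 dx = π, ∫_0^π cos(nx) dx = 0, ∫_0^π sin(nx) dx = (1−(−1)^n)/n.
  u² squared terms: (-4)²·∫1 dx = 16·π = 16*π;  (2)²·∫sin(4x)² dx = 4·π/2 = 2*π.
  u² cross terms: 2·(-4)·(2)·∫1·sin(4x) dx = -16·(0) = 0.
  So ∫_0^π u² dx = 16*π + 2*π + 0 = 18*π.
  (u')² squared terms: (8)²·∫cos(4x)² dx = 64·π/2 = 32*π.
  So ∫_0^π (u')² dx = 32*π.
||u||_{H^1}^2 = (18*π) + (32*π) = 50*π.


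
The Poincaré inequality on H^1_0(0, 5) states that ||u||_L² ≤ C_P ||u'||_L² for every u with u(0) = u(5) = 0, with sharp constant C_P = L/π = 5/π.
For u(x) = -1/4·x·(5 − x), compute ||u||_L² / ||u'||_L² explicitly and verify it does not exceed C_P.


||u||_L² / ||u'||_L² = sqrt(10)/2 < C_P = 5/π.

u(x) = -1/4·x·(5 − x), so u'(x) = x/2 - 5/4.
u(x) = -1/4·x·(5 − x) vanishes at x = 0 and x = 5, so u ∈ H^1_0(0, 5). Differentiate via the product rule and integrate the resulting polynomials term by term.
  ∫_0^5 u² dx = ∫_0^5 (x^4/16 - 5*x^3/8 + 25*x^2/16) dx. Term by term:
    ∫_0^5 x^4/16 dx = 625/16;  ∫_0^5 -5*x^3/8 dx = -3125/32;  ∫_0^5 25*x^2/16 dx = 3125/48.
  Sum: 625/16 − 3125/32 + 3125/48 = 625/96.
  ∫_0^5 (u')² dx = ∫_0^5 (x^2/4 - 5*x/4 + 25/16) dx. Term by term:
    ∫_0^5 x^2/4 dx = 125/12;  ∫_0^5 -5*x/4 dx = -125/8;  ∫_0^5 25/16 dx = 125/16.
  Sum: 125/12 − 125/8 + 125/16 = 125/48.
∫_0^5 u² dx = 625/96, so ||u||_L² = 25*sqrt(6)/24.
∫_0^5 (u')² dx = 125/48, so ||u'||_L² = 5*sqrt(15)/12.
Ratio ||u||_L² / ||u'||_L² = sqrt(10)/2.
Sharp Poincaré constant on H^1_0(0, 5) is C_P = L/π = 5/π, achieved by sin(π/5·x).
A polynomial bump cannot attain the sharp Poincaré constant (only the first sine eigenfunction does), so the ratio is strictly less than C_P, consistent with ||u||_L² ≤ C_P ||u'||_L².


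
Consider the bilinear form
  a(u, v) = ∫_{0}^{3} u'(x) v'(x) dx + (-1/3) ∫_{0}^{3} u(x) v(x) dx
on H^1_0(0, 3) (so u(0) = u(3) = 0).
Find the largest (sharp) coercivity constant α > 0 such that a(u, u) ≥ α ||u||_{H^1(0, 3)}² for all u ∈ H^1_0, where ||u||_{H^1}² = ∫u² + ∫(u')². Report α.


α = (-3 + π^2)/(9 + π^2)

Coercivity of a(·,·) on H^1_0(0, 3) means a(u, u) ≥ α ||u||_{H^1}² for every u ∈ H^1_0.
The interval has length L = 3, and Poincaré/coercivity depend only on L. Here a(u, u) = ∫(u')² + (-1/3)·∫u².
Here c = -1/3 < 0 with |c| < (π/L)² = π^2/9, so coercivity still holds. The condition a(u,u) ≥ α||u||_{H^1}² reads (1−α)∫(u')² ≥ (α−c)∫u². Any admissible α is ≤ 1 (rapidly oscillating u have ∫u²/∫(u')² → 0), and α = 1 would force 0 ≥ (1−c)∫u², impossible since c < 1; so 1−α > 0. By the sharp Poincaré inequality on H^1_0 of an interval of length L, ∫(u')² ≥ (π/L)²∫u² with equality for the first sine mode sin(π(x−x₀)/L) (x₀ the left endpoint), so the inequality holds for all u iff (1−α)(π/L)² ≥ α − c, i.e. α ≤ ((π/L)² + c)/((π/L)² + 1) = (1 + c(L/π)²)/(1 + (L/π)²). (Direct route, valid since c ≤ 0: Poincaré gives c∫u² ≥ c(L/π)²∫(u')², so a(u,u) ≥ (1 + c(L/π)²)∫(u')², while ||u||_{H^1}² ≤ (1 + (L/π)²)∫(u')²; dividing yields the same α.) With (π/L)² = π^2/9 and c = -1/3, the largest admissible constant is α = ((π/L)² + c)/((π/L)² + 1).
Simplifying, α = (-3 + π^2)/(9 + π^2).


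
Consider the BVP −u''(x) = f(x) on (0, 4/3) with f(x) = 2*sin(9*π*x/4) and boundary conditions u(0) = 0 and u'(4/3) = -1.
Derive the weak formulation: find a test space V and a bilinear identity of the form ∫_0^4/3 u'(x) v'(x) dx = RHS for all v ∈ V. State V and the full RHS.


V = {v ∈ H^1(0, 4/3) : v(0) = 0} (test functions vanish at x = 0 where u is specified); weak form: ∫_0^4/3 u'v' dx = ∫_0^4/3 (2*sin(9*π*x/4)) v dx − v(4/3) for all v ∈ V.

Multiply both sides by a test function v and integrate from 0 to 4/3:
  ∫_0^4/3 −u''(x) v(x) dx = ∫_0^4/3 f(x) v(x) dx.
Integrate the LHS by parts once:
  ∫_0^4/3 −u'' v dx = −[u'(x) v(x)]_0^4/3 + ∫_0^4/3 u'(x) v'(x) dx.
Thus ∫_0^4/3 u'(x) v'(x) dx = ∫_0^4/3 f(x) v(x) dx + [u'(x) v(x)]_0^4/3.
Choose V so that boundary terms are either known or forced to vanish.
Mixed BC: u(0) = 0 (Dirichlet) and u'(4/3) = -1 (Neumann). Define V = {v ∈ H^1(0, 4/3) : v(0) = 0}. Then [u' v]_0^4/3 = u'(4/3)·v(4/3) − u'(0)·0 = − v(4/3).
Weak formulation: find u (satisfying any essential BC) such that ∫_0^4/3 u'(x) v'(x) dx = ∫_0^4/3 f v dx − v(4/3) for all v ∈ V (Dirichlet at 0 absorbed into V; Neumann datum at x = 4/3 contributes the boundary term).
Substituting f(x) = 2*sin(9*π*x/4), the right-hand side is ∫_0^4/3 (2*sin(9*π*x/4)) v dx − v(4/3).


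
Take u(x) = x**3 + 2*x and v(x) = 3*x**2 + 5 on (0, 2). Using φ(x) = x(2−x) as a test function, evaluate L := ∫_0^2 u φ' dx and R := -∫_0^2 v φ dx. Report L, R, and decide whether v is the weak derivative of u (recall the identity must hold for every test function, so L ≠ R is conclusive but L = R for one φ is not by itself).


LHS = -112/15, RHS = -172/15. No, v is not the weak derivative of u.

u(x) = x**3 + 2*x, classical derivative u'(x) = 3*x**2 + 2.
φ(x) = x(2−x), so φ'(x) = 2 - 2*x.
Note φ(0) = φ(2) = 0, so the boundary term u·φ vanishes.
LHS = ∫_0^2 u(x) φ'(x) dx = ∫_0^2 (-2*x^4 + 2*x^3 - 4*x^2 + 4*x) dx. Term by term:
  ∫_0^2 -2*x^4 dx = -64/5;  ∫_0^2 2*x^3 dx = 8;  ∫_0^2 -4*x^2 dx = -32/3;
  ∫_0^2 4*x dx = 8.
Sum: -64/5 + 8 − 32/3 + 8 = -112/15.
So LHS = -112/15.
∫_0^2 v(x) φ(x) dx = ∫_0^2 (-3*x^4 + 6*x^3 - 5*x^2 + 10*x) dx. Term by term:
  ∫_0^2 -3*x^4 dx = -96/5;  ∫_0^2 6*x^3 dx = 24;  ∫_0^2 -5*x^2 dx = -40/3;
  ∫_0^2 10*x dx = 20.
Sum: -96/5 + 24 − 40/3 + 20 = 172/15.
So RHS = -∫_0^2 v(x) φ(x) dx = -172/15.
LHS − RHS = 4 ≠ 0, so the identity fails.
(For a valid weak derivative the identity must hold for EVERY test function, in particular this one. The failure shows v is NOT the weak derivative of u.)
Correct weak derivative would be u'(x) = 3*x**2 + 2.
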